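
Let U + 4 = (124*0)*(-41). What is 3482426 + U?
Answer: 3482422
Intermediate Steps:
U = -4 (U = -4 + (124*0)*(-41) = -4 + 0*(-41) = -4 + 0 = -4)
3482426 + U = 3482426 - 4 = 3482422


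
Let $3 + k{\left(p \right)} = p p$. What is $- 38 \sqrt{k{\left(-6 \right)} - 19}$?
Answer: $- 38 \sqrt{14} \approx -142.18$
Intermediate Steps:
$k{\left(p \right)} = -3 + p^{2}$ ($k{\left(p \right)} = -3 + p p = -3 + p^{2}$)
$- 38 \sqrt{k{\left(-6 \right)} - 19} = - 38 \sqrt{\left(-3 + \left(-6\right)^{2}\right) - 19} = - 38 \sqrt{\left(-3 + 36\right) - 19} = - 38 \sqrt{33 - 19} = - 38 \sqrt{14}$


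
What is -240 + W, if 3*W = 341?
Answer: -379/3 ≈ -126.33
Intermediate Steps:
W = 341/3 (W = (⅓)*341 = 341/3 ≈ 113.67)
-240 + W = -240 + 341/3 = -379/3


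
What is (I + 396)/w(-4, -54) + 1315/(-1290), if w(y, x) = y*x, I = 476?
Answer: 7007/2322 ≈ 3.0177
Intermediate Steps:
w(y, x) = x*y
(I + 396)/w(-4, -54) + 1315/(-1290) = (476 + 396)/((-54*(-4))) + 1315/(-1290) = 872/216 + 1315*(-1/1290) = 872*(1/216) - 263/258 = 109/27 - 263/258 = 7007/2322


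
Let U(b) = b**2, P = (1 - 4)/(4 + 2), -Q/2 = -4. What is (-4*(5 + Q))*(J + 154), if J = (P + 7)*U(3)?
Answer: -11050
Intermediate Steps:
Q = 8 (Q = -2*(-4) = 8)
P = -1/2 (P = -3/6 = -3*1/6 = -1/2 ≈ -0.50000)
J = 117/2 (J = (-1/2 + 7)*3**2 = (13/2)*9 = 117/2 ≈ 58.500)
(-4*(5 + Q))*(J + 154) = (-4*(5 + 8))*(117/2 + 154) = -4*13*(425/2) = -52*425/2 = -11050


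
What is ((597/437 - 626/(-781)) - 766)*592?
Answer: -154330660336/341297 ≈ -4.5219e+5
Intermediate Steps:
((597/437 - 626/(-781)) - 766)*592 = ((597*(1/437) - 626*(-1/781)) - 766)*592 = ((597/437 + 626/781) - 766)*592 = (739819/341297 - 766)*592 = -260693683/341297*592 = -154330660336/341297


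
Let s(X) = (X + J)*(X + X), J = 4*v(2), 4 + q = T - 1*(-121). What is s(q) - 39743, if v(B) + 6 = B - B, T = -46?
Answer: -33069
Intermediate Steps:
v(B) = -6 (v(B) = -6 + (B - B) = -6 + 0 = -6)
q = 71 (q = -4 + (-46 - 1*(-121)) = -4 + (-46 + 121) = -4 + 75 = 71)
J = -24 (J = 4*(-6) = -24)
s(X) = 2*X*(-24 + X) (s(X) = (X - 24)*(X + X) = (-24 + X)*(2*X) = 2*X*(-24 + X))
s(q) - 39743 = 2*71*(-24 + 71) - 39743 = 2*71*47 - 39743 = 6674 - 39743 = -33069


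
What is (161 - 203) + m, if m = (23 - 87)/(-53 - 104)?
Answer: -6530/157 ≈ -41.592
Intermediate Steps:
m = 64/157 (m = -64/(-157) = -64*(-1/157) = 64/157 ≈ 0.40764)
(161 - 203) + m = (161 - 203) + 64/157 = -42 + 64/157 = -6530/157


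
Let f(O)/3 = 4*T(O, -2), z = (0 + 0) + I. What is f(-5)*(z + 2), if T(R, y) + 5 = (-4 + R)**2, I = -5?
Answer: -2736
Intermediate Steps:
T(R, y) = -5 + (-4 + R)**2
z = -5 (z = (0 + 0) - 5 = 0 - 5 = -5)
f(O) = -60 + 12*(-4 + O)**2 (f(O) = 3*(4*(-5 + (-4 + O)**2)) = 3*(-20 + 4*(-4 + O)**2) = -60 + 12*(-4 + O)**2)
f(-5)*(z + 2) = (-60 + 12*(-4 - 5)**2)*(-5 + 2) = (-60 + 12*(-9)**2)*(-3) = (-60 + 12*81)*(-3) = (-60 + 972)*(-3) = 912*(-3) = -2736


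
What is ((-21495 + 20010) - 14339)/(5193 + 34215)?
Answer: -989/2463 ≈ -0.40154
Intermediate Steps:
((-21495 + 20010) - 14339)/(5193 + 34215) = (-1485 - 14339)/39408 = -15824*1/39408 = -989/2463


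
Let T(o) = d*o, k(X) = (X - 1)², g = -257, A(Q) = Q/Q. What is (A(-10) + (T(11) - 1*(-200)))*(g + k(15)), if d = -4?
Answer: -9577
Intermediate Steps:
A(Q) = 1
k(X) = (-1 + X)²
T(o) = -4*o
(A(-10) + (T(11) - 1*(-200)))*(g + k(15)) = (1 + (-4*11 - 1*(-200)))*(-257 + (-1 + 15)²) = (1 + (-44 + 200))*(-257 + 14²) = (1 + 156)*(-257 + 196) = 157*(-61) = -9577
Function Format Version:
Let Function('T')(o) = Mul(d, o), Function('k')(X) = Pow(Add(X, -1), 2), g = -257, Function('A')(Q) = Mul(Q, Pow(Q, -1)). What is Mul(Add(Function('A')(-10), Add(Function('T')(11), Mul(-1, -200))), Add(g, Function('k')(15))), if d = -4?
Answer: -9577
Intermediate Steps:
Function('A')(Q) = 1
Function('k')(X) = Pow(Add(-1, X), 2)
Function('T')(o) = Mul(-4, o)
Mul(Add(Function('A')(-10), Add(Function('T')(11), Mul(-1, -200))), Add(g, Function('k')(15))) = Mul(Add(1, Add(Mul(-4, 11), Mul(-1, -200))), Add(-257, Pow(Add(-1, 15), 2))) = Mul(Add(1, Add(-44, 200)), Add(-257, Pow(14, 2))) = Mul(Add(1, 156), Add(-257, 196)) = Mul(157, -61) = -9577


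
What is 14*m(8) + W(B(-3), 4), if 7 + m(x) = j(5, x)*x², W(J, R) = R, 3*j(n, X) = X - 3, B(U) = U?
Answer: 4198/3 ≈ 1399.3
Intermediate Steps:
j(n, X) = -1 + X/3 (j(n, X) = (X - 3)/3 = (-3 + X)/3 = -1 + X/3)
m(x) = -7 + x²*(-1 + x/3) (m(x) = -7 + (-1 + x/3)*x² = -7 + x²*(-1 + x/3))
14*m(8) + W(B(-3), 4) = 14*(-7 + (⅓)*8²*(-3 + 8)) + 4 = 14*(-7 + (⅓)*64*5) + 4 = 14*(-7 + 320/3) + 4 = 14*(299/3) + 4 = 4186/3 + 4 = 4198/3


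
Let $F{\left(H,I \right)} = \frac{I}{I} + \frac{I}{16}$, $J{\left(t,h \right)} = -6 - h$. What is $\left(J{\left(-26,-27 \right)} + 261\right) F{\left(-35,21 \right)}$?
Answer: $\frac{5217}{8} \approx 652.13$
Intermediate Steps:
$F{\left(H,I \right)} = 1 + \frac{I}{16}$ ($F{\left(H,I \right)} = 1 + I \frac{1}{16} = 1 + \frac{I}{16}$)
$\left(J{\left(-26,-27 \right)} + 261\right) F{\left(-35,21 \right)} = \left(\left(-6 - -27\right) + 261\right) \left(1 + \frac{1}{16} \cdot 21\right) = \left(\left(-6 + 27\right) + 261\right) \left(1 + \frac{21}{16}\right) = \left(21 + 261\right) \frac{37}{16} = 282 \cdot \frac{37}{16} = \frac{5217}{8}$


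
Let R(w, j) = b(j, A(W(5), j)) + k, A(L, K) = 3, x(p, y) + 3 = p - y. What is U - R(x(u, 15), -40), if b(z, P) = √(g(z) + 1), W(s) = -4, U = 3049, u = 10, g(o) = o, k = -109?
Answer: 3158 - I*√39 ≈ 3158.0 - 6.245*I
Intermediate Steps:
x(p, y) = -3 + p - y (x(p, y) = -3 + (p - y) = -3 + p - y)
b(z, P) = √(1 + z) (b(z, P) = √(z + 1) = √(1 + z))
R(w, j) = -109 + √(1 + j) (R(w, j) = √(1 + j) - 109 = -109 + √(1 + j))
U - R(x(u, 15), -40) = 3049 - (-109 + √(1 - 40)) = 3049 - (-109 + √(-39)) = 3049 - (-109 + I*√39) = 3049 + (109 - I*√39) = 3158 - I*√39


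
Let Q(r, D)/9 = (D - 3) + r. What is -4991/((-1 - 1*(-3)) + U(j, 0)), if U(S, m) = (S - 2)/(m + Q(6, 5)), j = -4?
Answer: -2604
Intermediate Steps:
Q(r, D) = -27 + 9*D + 9*r (Q(r, D) = 9*((D - 3) + r) = 9*((-3 + D) + r) = 9*(-3 + D + r) = -27 + 9*D + 9*r)
U(S, m) = (-2 + S)/(72 + m) (U(S, m) = (S - 2)/(m + (-27 + 9*5 + 9*6)) = (-2 + S)/(m + (-27 + 45 + 54)) = (-2 + S)/(m + 72) = (-2 + S)/(72 + m))
-4991/((-1 - 1*(-3)) + U(j, 0)) = -4991/((-1 - 1*(-3)) + (-2 - 4)/(72 + 0)) = -4991/((-1 + 3) - 6/72) = -4991/(2 + (1/72)*(-6)) = -4991/(2 - 1/12) = -4991/23/12 = -4991*12/23 = -2604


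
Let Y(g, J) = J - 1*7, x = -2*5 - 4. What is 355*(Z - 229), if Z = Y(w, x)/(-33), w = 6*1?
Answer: -891760/11 ≈ -81069.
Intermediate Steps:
x = -14 (x = -10 - 4 = -14)
w = 6
Y(g, J) = -7 + J (Y(g, J) = J - 7 = -7 + J)
Z = 7/11 (Z = (-7 - 14)/(-33) = -21*(-1/33) = 7/11 ≈ 0.63636)
355*(Z - 229) = 355*(7/11 - 229) = 355*(-2512/11) = -891760/11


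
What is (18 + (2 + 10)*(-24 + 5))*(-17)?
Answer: 3570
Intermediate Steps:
(18 + (2 + 10)*(-24 + 5))*(-17) = (18 + 12*(-19))*(-17) = (18 - 228)*(-17) = -210*(-17) = 3570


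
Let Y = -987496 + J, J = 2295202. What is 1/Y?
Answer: 1/1307706 ≈ 7.6470e-7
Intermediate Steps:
Y = 1307706 (Y = -987496 + 2295202 = 1307706)
1/Y = 1/1307706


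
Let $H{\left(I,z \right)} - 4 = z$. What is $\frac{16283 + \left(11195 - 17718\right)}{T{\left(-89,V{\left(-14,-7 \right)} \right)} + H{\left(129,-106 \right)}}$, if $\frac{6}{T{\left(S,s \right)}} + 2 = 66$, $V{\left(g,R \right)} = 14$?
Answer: $- \frac{312320}{3261} \approx -95.774$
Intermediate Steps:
$H{\left(I,z \right)} = 4 + z$
$T{\left(S,s \right)} = \frac{3}{32}$ ($T{\left(S,s \right)} = \frac{6}{-2 + 66} = \frac{6}{64} = 6 \cdot \frac{1}{64} = \frac{3}{32}$)
$\frac{16283 + \left(11195 - 17718\right)}{T{\left(-89,V{\left(-14,-7 \right)} \right)} + H{\left(129,-106 \right)}} = \frac{16283 + \left(11195 - 17718\right)}{\frac{3}{32} + \left(4 - 106\right)} = \frac{16283 + \left(11195 - 17718\right)}{\frac{3}{32} - 102} = \frac{16283 - 6523}{- \frac{3261}{32}} = 9760 \left(- \frac{32}{3261}\right) = - \frac{312320}{3261}$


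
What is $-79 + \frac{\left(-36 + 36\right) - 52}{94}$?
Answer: $- \frac{3739}{47} \approx -79.553$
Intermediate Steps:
$-79 + \frac{\left(-36 + 36\right) - 52}{94} = -79 + \frac{0 - 52}{94} = -79 + \frac{1}{94} \left(-52\right) = -79 - \frac{26}{47} = - \frac{3739}{47}$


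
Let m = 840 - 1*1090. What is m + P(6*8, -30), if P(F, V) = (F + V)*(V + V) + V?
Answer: -1360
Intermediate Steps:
P(F, V) = V + 2*V*(F + V) (P(F, V) = (F + V)*(2*V) + V = 2*V*(F + V) + V = V + 2*V*(F + V))
m = -250 (m = 840 - 1090 = -250)
m + P(6*8, -30) = -250 - 30*(1 + 2*(6*8) + 2*(-30)) = -250 - 30*(1 + 2*48 - 60) = -250 - 30*(1 + 96 - 60) = -250 - 30*37 = -250 - 1110 = -1360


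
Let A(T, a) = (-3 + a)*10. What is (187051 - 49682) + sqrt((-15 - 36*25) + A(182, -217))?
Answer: 137369 + I*sqrt(3115) ≈ 1.3737e+5 + 55.812*I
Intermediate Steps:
A(T, a) = -30 + 10*a
(187051 - 49682) + sqrt((-15 - 36*25) + A(182, -217)) = (187051 - 49682) + sqrt((-15 - 36*25) + (-30 + 10*(-217))) = 137369 + sqrt((-15 - 900) + (-30 - 2170)) = 137369 + sqrt(-915 - 2200) = 137369 + sqrt(-3115) = 137369 + I*sqrt(3115)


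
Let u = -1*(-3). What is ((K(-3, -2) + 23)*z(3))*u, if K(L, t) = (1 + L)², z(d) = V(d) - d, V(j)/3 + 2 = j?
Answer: 0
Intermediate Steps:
V(j) = -6 + 3*j
z(d) = -6 + 2*d (z(d) = (-6 + 3*d) - d = -6 + 2*d)
u = 3
((K(-3, -2) + 23)*z(3))*u = (((1 - 3)² + 23)*(-6 + 2*3))*3 = (((-2)² + 23)*(-6 + 6))*3 = ((4 + 23)*0)*3 = (27*0)*3 = 0*3 = 0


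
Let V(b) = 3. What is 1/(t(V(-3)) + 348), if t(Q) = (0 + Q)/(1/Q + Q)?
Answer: 10/3489 ≈ 0.0028661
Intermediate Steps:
t(Q) = Q/(Q + 1/Q)
1/(t(V(-3)) + 348) = 1/(3²/(1 + 3²) + 348) = 1/(9/(1 + 9) + 348) = 1/(9/10 + 348) = 1/(3489/10) = 10/3489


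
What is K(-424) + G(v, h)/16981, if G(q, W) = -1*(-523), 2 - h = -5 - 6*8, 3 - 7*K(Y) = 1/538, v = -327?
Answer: 29359971/63950446 ≈ 0.45911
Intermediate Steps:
K(Y) = 1613/3766 (K(Y) = 3/7 - 1/7/538 = 3/7 - 1/7*1/538 = 3/7 - 1/3766 = 1613/3766)
h = 55 (h = 2 - (-5 - 6*8) = 2 - (-5 - 48) = 2 - 1*(-53) = 2 + 53 = 55)
G(q, W) = 523
K(-424) + G(v, h)/16981 = 1613/3766 + 523/16981 = 29359971/63950446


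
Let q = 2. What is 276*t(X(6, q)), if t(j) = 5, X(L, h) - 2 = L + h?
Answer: 1380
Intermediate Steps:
X(L, h) = 2 + L + h (X(L, h) = 2 + (L + h) = 2 + L + h)
276*t(X(6, q)) = 276*5 = 1380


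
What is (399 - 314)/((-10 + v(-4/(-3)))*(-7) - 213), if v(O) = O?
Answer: -255/457 ≈ -0.55799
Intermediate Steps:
(399 - 314)/((-10 + v(-4/(-3)))*(-7) - 213) = (399 - 314)/((-10 - 4/(-3))*(-7) - 213) = 85/((-10 - 4*(-1/3))*(-7) - 213) = 85/((-10 + 4/3)*(-7) - 213) = 85/(-26/3*(-7) - 213) = 85/(182/3 - 213) = 85/(-457/3) = 85*(-3/457) = -255/457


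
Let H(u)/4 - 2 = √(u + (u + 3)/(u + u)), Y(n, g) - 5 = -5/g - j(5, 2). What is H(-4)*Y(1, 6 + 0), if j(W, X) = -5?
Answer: 220/3 + 55*I*√62/6 ≈ 73.333 + 72.178*I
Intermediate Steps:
Y(n, g) = 10 - 5/g (Y(n, g) = 5 + (-5/g - 1*(-5)) = 5 + (-5/g + 5) = 5 + (5 - 5/g) = 10 - 5/g)
H(u) = 8 + 4*√(u + (3 + u)/(2*u)) (H(u) = 8 + 4*√(u + (u + 3)/(u + u)) = 8 + 4*√(u + (3 + u)/((2*u))) = 8 + 4*√(u + (3 + u)*(1/(2*u))) = 8 + 4*√(u + (3 + u)/(2*u)))
H(-4)*Y(1, 6 + 0) = (8 + 2*√(2 + 4*(-4) + 6/(-4)))*(10 - 5/(6 + 0)) = (8 + 2*√(2 - 16 + 6*(-¼)))*(10 - 5/6) = (8 + 2*√(2 - 16 - 3/2))*(10 - 5*⅙) = (8 + 2*√(-31/2))*(10 - ⅚) = (8 + 2*(I*√62/2))*(55/6) = (8 + I*√62)*(55/6) = 220/3 + 55*I*√62/6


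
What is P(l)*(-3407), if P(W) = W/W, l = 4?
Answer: -3407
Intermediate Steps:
P(W) = 1
P(l)*(-3407) = 1*(-3407) = -3407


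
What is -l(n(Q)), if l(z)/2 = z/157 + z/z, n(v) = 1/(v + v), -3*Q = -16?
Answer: -5027/2512 ≈ -2.0012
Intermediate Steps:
Q = 16/3 (Q = -⅓*(-16) = 16/3 ≈ 5.3333)
n(v) = 1/(2*v)
l(z) = 2 + 2*z/157 (l(z) = 2*(z/157 + z/z) = 2*(z*(1/157) + 1) = 2*(z/157 + 1) = 2*(1 + z/157) = 2 + 2*z/157)
-l(n(Q)) = -(2 + 2*(1/(2*(16/3)))/157) = -(2 + 2*((½)*(3/16))/157) = -(2 + (2/157)*(3/32)) = -(2 + 3/2512) = -1*5027/2512 = -5027/2512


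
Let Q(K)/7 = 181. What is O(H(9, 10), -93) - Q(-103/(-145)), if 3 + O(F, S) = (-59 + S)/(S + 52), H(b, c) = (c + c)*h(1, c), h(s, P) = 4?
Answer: -51918/41 ≈ -1266.3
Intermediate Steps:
Q(K) = 1267 (Q(K) = 7*181 = 1267)
H(b, c) = 8*c (H(b, c) = (c + c)*4 = (2*c)*4 = 8*c)
O(F, S) = -3 + (-59 + S)/(52 + S) (O(F, S) = -3 + (-59 + S)/(S + 52) = -3 + (-59 + S)/(52 + S))
O(H(9, 10), -93) - Q(-103/(-145)) = (-215 - 2*(-93))/(52 - 93) - 1*1267 = (-215 + 186)/(-41) - 1267 = -1/41*(-29) - 1267 = 29/41 - 1267 = -51918/41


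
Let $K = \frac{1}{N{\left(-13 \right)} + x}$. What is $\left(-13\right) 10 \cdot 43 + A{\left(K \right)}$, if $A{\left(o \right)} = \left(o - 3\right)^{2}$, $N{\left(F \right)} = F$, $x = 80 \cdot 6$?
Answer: $- \frac{1217157510}{218089} \approx -5581.0$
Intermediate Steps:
$x = 480$
$K = \frac{1}{467}$ ($K = \frac{1}{-13 + 480} = \frac{1}{467} \approx 0.0021413$)
$A{\left(o \right)} = \left(-3 + o\right)^{2}$
$\left(-13\right) 10 \cdot 43 + A{\left(K \right)} = \left(-13\right) 10 \cdot 43 + \left(-3 + \frac{1}{467}\right)^{2} = \left(-130\right) 43 + \left(- \frac{1400}{467}\right)^{2} = -5590 + \frac{1960000}{218089} = - \frac{1217157510}{218089}$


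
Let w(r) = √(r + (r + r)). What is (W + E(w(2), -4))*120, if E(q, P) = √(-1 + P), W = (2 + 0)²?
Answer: 480 + 120*I*√5 ≈ 480.0 + 268.33*I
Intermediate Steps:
w(r) = √3*√r (w(r) = √(r + 2*r) = √(3*r) = √3*√r)
W = 4 (W = 2² = 4)
(W + E(w(2), -4))*120 = (4 + √(-1 - 4))*120 = (4 + √(-5))*120 = (4 + I*√5)*120 = 480 + 120*I*√5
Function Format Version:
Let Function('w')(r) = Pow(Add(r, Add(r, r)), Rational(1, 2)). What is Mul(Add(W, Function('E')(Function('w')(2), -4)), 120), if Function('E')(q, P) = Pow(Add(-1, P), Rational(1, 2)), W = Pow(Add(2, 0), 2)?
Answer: Add(480, Mul(120, I, Pow(5, Rational(1, 2)))) ≈ Add(480.00, Mul(268.33, I))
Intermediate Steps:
Function('w')(r) = Mul(Pow(3, Rational(1, 2)), Pow(r, Rational(1, 2))) (Function('w')(r) = Pow(Add(r, Mul(2, r)), Rational(1, 2)) = Pow(Mul(3, r), Rational(1, 2)) = Mul(Pow(3, Rational(1, 2)), Pow(r, Rational(1, 2))))
W = 4 (W = Pow(2, 2) = 4)
Mul(Add(W, Function('E')(Function('w')(2), -4)), 120) = Mul(Add(4, Pow(Add(-1, -4), Rational(1, 2))), 120) = Mul(Add(4, Pow(-5, Rational(1, 2))), 120) = Mul(Add(4, Mul(I, Pow(5, Rational(1, 2)))), 120) = Add(480, Mul(120, I, Pow(5, Rational(1, 2))))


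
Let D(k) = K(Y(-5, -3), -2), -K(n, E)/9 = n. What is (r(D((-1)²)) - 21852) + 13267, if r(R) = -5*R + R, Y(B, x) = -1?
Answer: -8621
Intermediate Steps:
K(n, E) = -9*n
D(k) = 9 (D(k) = -9*(-1) = 9)
r(R) = -4*R
(r(D((-1)²)) - 21852) + 13267 = (-4*9 - 21852) + 13267 = (-36 - 21852) + 13267 = -21888 + 13267 = -8621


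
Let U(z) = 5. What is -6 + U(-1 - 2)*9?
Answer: 39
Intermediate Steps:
-6 + U(-1 - 2)*9 = -6 + 5*9 = -6 + 45 = 39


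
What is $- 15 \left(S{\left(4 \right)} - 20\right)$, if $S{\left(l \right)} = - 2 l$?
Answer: $420$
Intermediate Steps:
$- 15 \left(S{\left(4 \right)} - 20\right) = - 15 \left(\left(-2\right) 4 - 20\right) = - 15 \left(-8 - 20\right) = \left(-15\right) \left(-28\right) = 420$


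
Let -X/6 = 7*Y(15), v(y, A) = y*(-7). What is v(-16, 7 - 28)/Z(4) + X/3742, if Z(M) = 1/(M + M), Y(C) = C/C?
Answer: 1676395/1871 ≈ 895.99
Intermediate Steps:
Y(C) = 1
Z(M) = 1/(2*M)
v(y, A) = -7*y
X = -42 ≈ -42.000
v(-16, 7 - 28)/Z(4) + X/3742 = (-7*(-16))/(((½)/4)) - 42/3742 = 112/(((½)*(¼))) - 42*1/3742 = 112/(⅛) - 21/1871 = 112*8 - 21/1871 = 896 - 21/1871 = 1676395/1871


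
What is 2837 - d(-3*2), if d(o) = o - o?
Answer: 2837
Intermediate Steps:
d(o) = 0
2837 - d(-3*2) = 2837 - 1*0 = 2837 + 0 = 2837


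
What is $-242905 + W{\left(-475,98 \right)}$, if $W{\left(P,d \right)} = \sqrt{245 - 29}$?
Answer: $-242905 + 6 \sqrt{6} \approx -2.4289 \cdot 10^{5}$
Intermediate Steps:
$W{\left(P,d \right)} = 6 \sqrt{6}$ ($W{\left(P,d \right)} = \sqrt{216} = 6 \sqrt{6}$)
$-242905 + W{\left(-475,98 \right)} = -242905 + 6 \sqrt{6}$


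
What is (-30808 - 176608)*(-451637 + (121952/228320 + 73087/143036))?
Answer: 23900671694495591666/255140465 ≈ 9.3677e+10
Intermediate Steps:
(-30808 - 176608)*(-451637 + (121952/228320 + 73087/143036)) = -207416*(-451637 + (121952*(1/228320) + 73087*(1/143036))) = -207416*(-451637 + (3811/7135 + 73087/143036)) = -207416*(-451637 + 1066585941/1020561860) = -207416*(-460922430178879/1020561860) = 23900671694495591666/255140465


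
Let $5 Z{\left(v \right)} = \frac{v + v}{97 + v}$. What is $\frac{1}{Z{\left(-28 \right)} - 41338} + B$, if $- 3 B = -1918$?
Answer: $\frac{27353874353}{42784998} \approx 639.33$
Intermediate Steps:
$B = \frac{1918}{3}$ ($B = \left(- \frac{1}{3}\right) \left(-1918\right) = \frac{1918}{3} \approx 639.33$)
$Z{\left(v \right)} = \frac{2 v}{5 \left(97 + v\right)}$ ($Z{\left(v \right)} = \frac{\left(v + v\right) \frac{1}{97 + v}}{5} = \frac{2 v \frac{1}{97 + v}}{5} = \frac{2 v}{5 \left(97 + v\right)}$)
$\frac{1}{Z{\left(-28 \right)} - 41338} + B = \frac{1}{\frac{2}{5} \left(-28\right) \frac{1}{97 - 28} - 41338} + \frac{1918}{3} = \frac{1}{\frac{2}{5} \left(-28\right) \frac{1}{69} - 41338} + \frac{1918}{3} = \frac{1}{- \frac{56}{345} - 41338} + \frac{1918}{3} = \frac{1}{- \frac{14261666}{345}} + \frac{1918}{3} = - \frac{345}{14261666} + \frac{1918}{3} = \frac{27353874353}{42784998}$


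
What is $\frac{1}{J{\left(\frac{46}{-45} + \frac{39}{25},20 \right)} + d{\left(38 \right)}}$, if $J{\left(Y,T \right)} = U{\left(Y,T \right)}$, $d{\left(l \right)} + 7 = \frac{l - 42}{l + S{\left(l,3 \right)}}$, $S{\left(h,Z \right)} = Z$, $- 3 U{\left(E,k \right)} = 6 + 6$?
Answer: $- \frac{41}{455} \approx -0.09011$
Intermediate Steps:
$U{\left(E,k \right)} = -4$ ($U{\left(E,k \right)} = - \frac{6 + 6}{3} = \left(- \frac{1}{3}\right) 12 = -4$)
$d{\left(l \right)} = -7 + \frac{-42 + l}{3 + l}$ ($d{\left(l \right)} = -7 + \frac{l - 42}{l + 3} = -7 + \frac{-42 + l}{3 + l}$)
$J{\left(Y,T \right)} = -4$
$\frac{1}{J{\left(\frac{46}{-45} + \frac{39}{25},20 \right)} + d{\left(38 \right)}} = \frac{1}{-4 + \frac{3 \left(-21 - 76\right)}{3 + 38}} = \frac{1}{-4 + \frac{3 \left(-21 - 76\right)}{41}} = \frac{1}{-4 + 3 \cdot \frac{1}{41} \left(-97\right)} = \frac{1}{-4 - \frac{291}{41}} = \frac{1}{- \frac{455}{41}} = - \frac{41}{455}$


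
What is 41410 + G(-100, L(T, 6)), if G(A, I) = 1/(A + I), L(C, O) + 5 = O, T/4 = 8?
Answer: 4099589/99 ≈ 41410.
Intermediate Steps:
T = 32 (T = 4*8 = 32)
L(C, O) = -5 + O
41410 + G(-100, L(T, 6)) = 41410 + 1/(-100 + (-5 + 6)) = 41410 + 1/(-100 + 1) = 41410 + 1/(-99) = 41410 - 1/99 = 4099589/99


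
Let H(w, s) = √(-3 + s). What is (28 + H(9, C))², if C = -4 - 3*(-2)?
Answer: (28 + I)² ≈ 783.0 + 56.0*I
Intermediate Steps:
C = 2 (C = -4 + 6 = 2)
(28 + H(9, C))² = (28 + √(-3 + 2))² = (28 + √(-1))² = (28 + I)²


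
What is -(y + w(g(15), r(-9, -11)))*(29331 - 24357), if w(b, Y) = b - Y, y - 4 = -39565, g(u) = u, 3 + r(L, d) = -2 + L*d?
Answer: 197169360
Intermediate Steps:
r(L, d) = -5 + L*d (r(L, d) = -3 + (-2 + L*d) = -5 + L*d)
y = -39561 (y = 4 - 39565 = -39561)
-(y + w(g(15), r(-9, -11)))*(29331 - 24357) = -(-39561 + (15 - (-5 - 9*(-11))))*(29331 - 24357) = -(-39561 + (15 - (-5 + 99)))*4974 = -(-39561 + (15 - 1*94))*4974 = -(-39561 + (15 - 94))*4974 = -(-39561 - 79)*4974 = -(-39640)*4974 = -1*(-197169360) = 197169360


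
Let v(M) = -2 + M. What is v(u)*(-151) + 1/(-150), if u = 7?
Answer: -113251/150 ≈ -755.01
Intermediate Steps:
v(u)*(-151) + 1/(-150) = (-2 + 7)*(-151) + 1/(-150) = 5*(-151) - 1/150 = -755 - 1/150 = -113251/150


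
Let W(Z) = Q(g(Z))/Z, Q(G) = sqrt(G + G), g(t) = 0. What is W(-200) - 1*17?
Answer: -17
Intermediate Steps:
Q(G) = sqrt(2)*sqrt(G) (Q(G) = sqrt(2*G) = sqrt(2)*sqrt(G))
W(Z) = 0 (W(Z) = (sqrt(2)*sqrt(0))/Z = (sqrt(2)*0)/Z = 0/Z = 0)
W(-200) - 1*17 = 0 - 1*17 = 0 - 17 = -17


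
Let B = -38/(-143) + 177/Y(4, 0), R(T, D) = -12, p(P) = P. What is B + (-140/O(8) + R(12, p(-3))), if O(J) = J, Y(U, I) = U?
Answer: 8589/572 ≈ 15.016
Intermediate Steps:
B = 25463/572 (B = -38/(-143) + 177/4 = -38*(-1/143) + 177*(1/4) = 38/143 + 177/4 = 25463/572 ≈ 44.516)
B + (-140/O(8) + R(12, p(-3))) = 25463/572 + (-140/8 - 12) = 25463/572 + (-140*1/8 - 12) = 25463/572 + (-35/2 - 12) = 25463/572 - 59/2 = 8589/572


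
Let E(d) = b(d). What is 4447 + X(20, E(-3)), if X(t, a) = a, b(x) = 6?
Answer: 4453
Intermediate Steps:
E(d) = 6
4447 + X(20, E(-3)) = 4447 + 6 = 4453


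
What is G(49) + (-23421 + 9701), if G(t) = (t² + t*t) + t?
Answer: -8869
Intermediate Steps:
G(t) = t + 2*t² (G(t) = (t² + t²) + t = 2*t² + t = t + 2*t²)
G(49) + (-23421 + 9701) = 49*(1 + 2*49) + (-23421 + 9701) = 49*(1 + 98) - 13720 = 49*99 - 13720 = 4851 - 13720 = -8869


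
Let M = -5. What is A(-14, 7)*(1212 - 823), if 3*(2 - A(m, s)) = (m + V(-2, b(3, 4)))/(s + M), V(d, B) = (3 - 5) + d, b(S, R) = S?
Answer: 1945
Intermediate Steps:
V(d, B) = -2 + d
A(m, s) = 2 - (-4 + m)/(3*(-5 + s)) (A(m, s) = 2 - (m + (-2 - 2))/(3*(s - 5)) = 2 - (m - 4)/(3*(-5 + s)) = 2 - (-4 + m)/(3*(-5 + s)))
A(-14, 7)*(1212 - 823) = ((-26 - 1*(-14) + 6*7)/(3*(-5 + 7)))*(1212 - 823) = ((⅓)*(-26 + 14 + 42)/2)*389 = ((⅓)*(½)*30)*389 = 5*389 = 1945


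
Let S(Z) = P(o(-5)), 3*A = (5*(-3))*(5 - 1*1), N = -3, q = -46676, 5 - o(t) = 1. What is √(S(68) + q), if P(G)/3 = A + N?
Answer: I*√46745 ≈ 216.21*I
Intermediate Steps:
o(t) = 4 (o(t) = 5 - 1*1 = 5 - 1 = 4)
A = -20 (A = ((5*(-3))*(5 - 1*1))/3 = (-15*(5 - 1))/3 = (-15*4)/3 = (⅓)*(-60) = -20)
P(G) = -69 (P(G) = 3*(-20 - 3) = 3*(-23) = -69)
S(Z) = -69
√(S(68) + q) = √(-69 - 46676) = √(-46745) = I*√46745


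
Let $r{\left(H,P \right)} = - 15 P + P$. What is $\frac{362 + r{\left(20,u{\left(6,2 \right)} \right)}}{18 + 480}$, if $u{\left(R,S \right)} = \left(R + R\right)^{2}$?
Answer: $- \frac{827}{249} \approx -3.3213$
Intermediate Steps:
$u{\left(R,S \right)} = 4 R^{2}$ ($u{\left(R,S \right)} = \left(2 R\right)^{2} = 4 R^{2}$)
$r{\left(H,P \right)} = - 14 P$
$\frac{362 + r{\left(20,u{\left(6,2 \right)} \right)}}{18 + 480} = \frac{362 - 14 \cdot 4 \cdot 6^{2}}{18 + 480} = \frac{362 - 14 \cdot 4 \cdot 36}{498} = \left(362 - 2016\right) \frac{1}{498} = \left(-1654\right) \frac{1}{498} = - \frac{827}{249}$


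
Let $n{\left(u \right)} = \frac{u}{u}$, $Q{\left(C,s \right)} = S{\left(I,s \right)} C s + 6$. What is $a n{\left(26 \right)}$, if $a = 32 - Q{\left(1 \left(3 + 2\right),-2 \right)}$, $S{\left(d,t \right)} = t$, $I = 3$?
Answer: $6$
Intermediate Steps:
$Q{\left(C,s \right)} = 6 + C s^{2}$ ($Q{\left(C,s \right)} = s C s + 6 = C s s + 6 = C s^{2} + 6 = 6 + C s^{2}$)
$n{\left(u \right)} = 1$
$a = 6$ ($a = 32 - \left(6 + 1 \left(3 + 2\right) \left(-2\right)^{2}\right) = 32 - \left(6 + 1 \cdot 5 \cdot 4\right) = 32 - \left(6 + 5 \cdot 4\right) = 32 - \left(6 + 20\right) = 32 - 26 = 6$)
$a n{\left(26 \right)} = 6 \cdot 1 = 6$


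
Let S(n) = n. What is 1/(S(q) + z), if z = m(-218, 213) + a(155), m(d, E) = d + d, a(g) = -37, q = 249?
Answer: -1/224 ≈ -0.0044643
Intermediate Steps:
m(d, E) = 2*d
z = -473 (z = 2*(-218) - 37 = -436 - 37 = -473)
1/(S(q) + z) = 1/(249 - 473) = 1/(-224) = -1/224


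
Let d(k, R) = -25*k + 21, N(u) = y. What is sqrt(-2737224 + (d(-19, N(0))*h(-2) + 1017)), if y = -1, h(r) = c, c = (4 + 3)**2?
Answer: I*sqrt(2711903) ≈ 1646.8*I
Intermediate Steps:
c = 49 (c = 7**2 = 49)
h(r) = 49
N(u) = -1
d(k, R) = 21 - 25*k
sqrt(-2737224 + (d(-19, N(0))*h(-2) + 1017)) = sqrt(-2737224 + ((21 - 25*(-19))*49 + 1017)) = sqrt(-2737224 + ((21 + 475)*49 + 1017)) = sqrt(-2737224 + (496*49 + 1017)) = sqrt(-2737224 + (24304 + 1017)) = sqrt(-2737224 + 25321) = sqrt(-2711903) = I*sqrt(2711903)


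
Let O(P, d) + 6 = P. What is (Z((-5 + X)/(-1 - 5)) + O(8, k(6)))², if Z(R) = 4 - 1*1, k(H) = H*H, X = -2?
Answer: 25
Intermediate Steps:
k(H) = H²
Z(R) = 3 (Z(R) = 4 - 1 = 3)
O(P, d) = -6 + P
(Z((-5 + X)/(-1 - 5)) + O(8, k(6)))² = (3 + (-6 + 8))² = (3 + 2)² = 5² = 25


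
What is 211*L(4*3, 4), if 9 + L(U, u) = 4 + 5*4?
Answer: 3165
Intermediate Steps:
L(U, u) = 15 (L(U, u) = -9 + (4 + 5*4) = -9 + (4 + 20) = -9 + 24 = 15)
211*L(4*3, 4) = 211*15 = 3165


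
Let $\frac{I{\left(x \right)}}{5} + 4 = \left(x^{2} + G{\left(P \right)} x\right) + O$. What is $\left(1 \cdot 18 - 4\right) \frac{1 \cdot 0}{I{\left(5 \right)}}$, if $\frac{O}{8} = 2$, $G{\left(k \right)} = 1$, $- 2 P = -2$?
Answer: $0$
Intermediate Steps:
$P = 1$ ($P = \left(- \frac{1}{2}\right) \left(-2\right) = 1$)
$O = 16$ ($O = 8 \cdot 2 = 16$)
$I{\left(x \right)} = 60 + 5 x + 5 x^{2}$ ($I{\left(x \right)} = -20 + 5 \left(\left(x^{2} + 1 x\right) + 16\right) = -20 + 5 \left(\left(x^{2} + x\right) + 16\right) = -20 + 5 \left(\left(x + x^{2}\right) + 16\right) = -20 + 5 \left(16 + x + x^{2}\right) = -20 + \left(80 + 5 x + 5 x^{2}\right) = 60 + 5 x + 5 x^{2}$)
$\left(1 \cdot 18 - 4\right) \frac{1 \cdot 0}{I{\left(5 \right)}} = \left(1 \cdot 18 - 4\right) \frac{1 \cdot 0}{60 + 5 \cdot 5 + 5 \cdot 5^{2}} = \left(18 - 4\right) \frac{0}{60 + 25 + 5 \cdot 25} = 14 \frac{0}{60 + 25 + 125} = 14 \cdot \frac{0}{210} = 14 \cdot 0 \cdot \frac{1}{210} = 14 \cdot 0 = 0$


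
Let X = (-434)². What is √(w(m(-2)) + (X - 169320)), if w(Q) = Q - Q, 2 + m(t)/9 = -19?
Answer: 2*√4759 ≈ 137.97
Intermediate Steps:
m(t) = -189 (m(t) = -18 + 9*(-19) = -18 - 171 = -189)
w(Q) = 0
X = 188356
√(w(m(-2)) + (X - 169320)) = √(0 + (188356 - 169320)) = √(0 + 19036) = √19036 = 2*√4759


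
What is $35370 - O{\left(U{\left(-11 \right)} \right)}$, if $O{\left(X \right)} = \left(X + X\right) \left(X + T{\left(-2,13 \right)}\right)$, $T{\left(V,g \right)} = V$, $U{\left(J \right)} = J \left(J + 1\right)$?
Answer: $11610$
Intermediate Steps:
$U{\left(J \right)} = J \left(1 + J\right)$
$O{\left(X \right)} = 2 X \left(-2 + X\right)$ ($O{\left(X \right)} = \left(X + X\right) \left(X - 2\right) = 2 X \left(-2 + X\right)$)
$35370 - O{\left(U{\left(-11 \right)} \right)} = 35370 - 2 \left(- 11 \left(1 - 11\right)\right) \left(-2 - 11 \left(1 - 11\right)\right) = 35370 - 2 \left(\left(-11\right) \left(-10\right)\right) \left(-2 - -110\right) = 35370 - 2 \cdot 110 \left(-2 + 110\right) = 35370 - 2 \cdot 110 \cdot 108 = 35370 - 23760 = 11610$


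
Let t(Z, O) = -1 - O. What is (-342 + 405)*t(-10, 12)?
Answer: -819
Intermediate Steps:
(-342 + 405)*t(-10, 12) = (-342 + 405)*(-1 - 1*12) = 63*(-1 - 12) = 63*(-13) = -819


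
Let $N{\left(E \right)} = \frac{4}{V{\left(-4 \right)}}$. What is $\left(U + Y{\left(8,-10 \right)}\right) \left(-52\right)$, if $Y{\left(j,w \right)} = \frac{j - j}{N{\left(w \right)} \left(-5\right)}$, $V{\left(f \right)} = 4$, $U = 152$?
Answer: $-7904$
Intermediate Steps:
$N{\left(E \right)} = 1$ ($N{\left(E \right)} = \frac{4}{4} = 4 \cdot \frac{1}{4} = 1$)
$Y{\left(j,w \right)} = 0$ ($Y{\left(j,w \right)} = \frac{j - j}{1 \left(-5\right)} = \frac{0}{-5} = 0 \left(- \frac{1}{5}\right) = 0$)
$\left(U + Y{\left(8,-10 \right)}\right) \left(-52\right) = \left(152 + 0\right) \left(-52\right) = 152 \left(-52\right) = -7904$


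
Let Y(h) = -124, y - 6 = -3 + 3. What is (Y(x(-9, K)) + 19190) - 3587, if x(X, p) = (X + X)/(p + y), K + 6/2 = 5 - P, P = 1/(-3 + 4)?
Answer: 15479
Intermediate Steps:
P = 1 (P = 1/1 = 1)
y = 6 (y = 6 + (-3 + 3) = 6 + 0 = 6)
K = 1 (K = -3 + (5 - 1*1) = -3 + (5 - 1) = -3 + 4 = 1)
x(X, p) = 2*X/(6 + p) (x(X, p) = (X + X)/(p + 6) = (2*X)/(6 + p) = 2*X/(6 + p))
(Y(x(-9, K)) + 19190) - 3587 = (-124 + 19190) - 3587 = 19066 - 3587 = 15479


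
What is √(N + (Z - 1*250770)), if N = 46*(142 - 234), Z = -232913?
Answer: I*√487915 ≈ 698.51*I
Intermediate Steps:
N = -4232 (N = 46*(-92) = -4232)
√(N + (Z - 1*250770)) = √(-4232 + (-232913 - 1*250770)) = √(-4232 + (-232913 - 250770)) = √(-4232 - 483683) = √(-487915) = I*√487915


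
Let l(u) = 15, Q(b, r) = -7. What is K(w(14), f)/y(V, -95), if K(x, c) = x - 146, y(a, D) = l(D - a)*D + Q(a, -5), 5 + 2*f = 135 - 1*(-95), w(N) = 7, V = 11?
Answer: 139/1432 ≈ 0.097067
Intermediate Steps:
f = 225/2 (f = -5/2 + (135 - 1*(-95))/2 = -5/2 + (135 + 95)/2 = -5/2 + (1/2)*230 = -5/2 + 115 = 225/2 ≈ 112.50)
y(a, D) = -7 + 15*D (y(a, D) = 15*D - 7 = -7 + 15*D)
K(x, c) = -146 + x
K(w(14), f)/y(V, -95) = (-146 + 7)/(-7 + 15*(-95)) = -139/(-7 - 1425) = -139/(-1432) = -139*(-1/1432) = 139/1432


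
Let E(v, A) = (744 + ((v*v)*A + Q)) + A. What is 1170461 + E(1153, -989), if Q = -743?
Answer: -1313616028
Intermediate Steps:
E(v, A) = 1 + A + A*v² (E(v, A) = (744 + ((v*v)*A - 743)) + A = (744 + (v²*A - 743)) + A = (744 + (A*v² - 743)) + A = (744 + (-743 + A*v²)) + A = (1 + A*v²) + A = 1 + A + A*v²)
1170461 + E(1153, -989) = 1170461 + (1 - 989 - 989*1153²) = 1170461 + (1 - 989 - 989*1329409) = 1170461 + (1 - 989 - 1314785501) = 1170461 - 1314786489 = -1313616028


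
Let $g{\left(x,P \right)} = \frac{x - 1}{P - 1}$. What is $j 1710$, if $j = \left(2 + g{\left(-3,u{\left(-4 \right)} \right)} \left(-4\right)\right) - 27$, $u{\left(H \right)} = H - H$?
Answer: $-70110$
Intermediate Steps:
$u{\left(H \right)} = 0$
$g{\left(x,P \right)} = \frac{-1 + x}{-1 + P}$
$j = -41$ ($j = \left(2 + \frac{-1 - 3}{-1 + 0} \left(-4\right)\right) - 27 = \left(2 + \frac{1}{-1} \left(-4\right) \left(-4\right)\right) - 27 = \left(2 + \left(-1\right) \left(-4\right) \left(-4\right)\right) - 27 = \left(2 + 4 \left(-4\right)\right) - 27 = \left(2 - 16\right) - 27 = -14 - 27 = -41$)
$j 1710 = \left(-41\right) 1710 = -70110$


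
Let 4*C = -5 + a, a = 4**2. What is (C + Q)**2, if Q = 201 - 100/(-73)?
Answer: 3587411025/85264 ≈ 42074.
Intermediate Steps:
Q = 14773/73 (Q = 201 - 100*(-1)/73 = 201 - 1*(-100/73) = 201 + 100/73 = 14773/73 ≈ 202.37)
a = 16
C = 11/4 (C = (-5 + 16)/4 = (1/4)*11 = 11/4 ≈ 2.7500)
(C + Q)**2 = (11/4 + 14773/73)**2 = (59895/292)**2 = 3587411025/85264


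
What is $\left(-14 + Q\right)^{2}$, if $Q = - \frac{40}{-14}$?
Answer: $\frac{6084}{49} \approx 124.16$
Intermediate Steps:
$Q = \frac{20}{7}$ ($Q = \left(-40\right) \left(- \frac{1}{14}\right) = \frac{20}{7} \approx 2.8571$)
$\left(-14 + Q\right)^{2} = \left(-14 + \frac{20}{7}\right)^{2} = \left(- \frac{78}{7}\right)^{2} = \frac{6084}{49}$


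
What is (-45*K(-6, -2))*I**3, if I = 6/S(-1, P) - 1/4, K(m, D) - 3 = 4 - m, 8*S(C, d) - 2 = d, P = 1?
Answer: -146277495/64 ≈ -2.2856e+6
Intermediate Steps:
S(C, d) = 1/4 + d/8
K(m, D) = 7 - m (K(m, D) = 3 + (4 - m) = 7 - m)
I = 63/4 (I = 6/(1/4 + (1/8)*1) - 1/4 = 6/(1/4 + 1/8) - 1*1/4 = 6/(3/8) - 1/4 = 6*(8/3) - 1/4 = 16 - 1/4 = 63/4 ≈ 15.750)
(-45*K(-6, -2))*I**3 = (-45*(7 - 1*(-6)))*(63/4)**3 = -45*(7 + 6)*(250047/64) = -45*13*(250047/64) = -585*250047/64 = -146277495/64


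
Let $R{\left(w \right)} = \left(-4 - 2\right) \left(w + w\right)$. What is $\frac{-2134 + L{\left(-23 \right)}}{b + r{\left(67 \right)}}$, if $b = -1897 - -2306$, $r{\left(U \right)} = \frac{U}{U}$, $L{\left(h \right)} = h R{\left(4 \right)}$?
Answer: $- \frac{103}{41} \approx -2.5122$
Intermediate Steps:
$R{\left(w \right)} = - 12 w$ ($R{\left(w \right)} = - 6 \cdot 2 w = - 12 w$)
$L{\left(h \right)} = - 48 h$ ($L{\left(h \right)} = h \left(\left(-12\right) 4\right) = h \left(-48\right) = - 48 h$)
$r{\left(U \right)} = 1$
$b = 409$ ($b = -1897 + 2306 = 409$)
$\frac{-2134 + L{\left(-23 \right)}}{b + r{\left(67 \right)}} = \frac{-2134 - -1104}{409 + 1} = \frac{-2134 + 1104}{410} = \left(-1030\right) \frac{1}{410} = - \frac{103}{41}$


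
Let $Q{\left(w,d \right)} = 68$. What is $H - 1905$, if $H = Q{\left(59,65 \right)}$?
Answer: $-1837$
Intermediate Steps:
$H = 68$
$H - 1905 = 68 - 1905 = -1837$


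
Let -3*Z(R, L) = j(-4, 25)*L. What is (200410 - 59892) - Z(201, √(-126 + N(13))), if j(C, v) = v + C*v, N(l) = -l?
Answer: 140518 - 25*I*√139 ≈ 1.4052e+5 - 294.75*I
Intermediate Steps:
Z(R, L) = 25*L (Z(R, L) = -25*(1 - 4)*L/3 = -25*(-3)*L/3 = -(-25)*L = 25*L)
(200410 - 59892) - Z(201, √(-126 + N(13))) = (200410 - 59892) - 25*√(-126 - 1*13) = 140518 - 25*√(-126 - 13) = 140518 - 25*√(-139) = 140518 - 25*I*√139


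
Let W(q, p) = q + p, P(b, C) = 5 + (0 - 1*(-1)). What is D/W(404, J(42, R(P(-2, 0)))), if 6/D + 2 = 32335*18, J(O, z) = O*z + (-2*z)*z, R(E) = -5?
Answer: 1/13968672 ≈ 7.1589e-8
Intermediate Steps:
P(b, C) = 6 (P(b, C) = 5 + (0 + 1) = 5 + 1 = 6)
J(O, z) = -2*z**2 + O*z (J(O, z) = O*z - 2*z**2 = -2*z**2 + O*z)
W(q, p) = p + q
D = 3/291014 (D = 6/(-2 + 32335*18) = 6/(-2 + 582030) = 6/582028 = 6*(1/582028) = 3/291014 ≈ 1.0309e-5)
D/W(404, J(42, R(P(-2, 0)))) = 3/(291014*(-5*(42 - 2*(-5)) + 404)) = 3/(291014*(-5*(42 + 10) + 404)) = 3/(291014*(-5*52 + 404)) = 3/(291014*(-260 + 404)) = (3/291014)/144 = (3/291014)*(1/144) = 1/13968672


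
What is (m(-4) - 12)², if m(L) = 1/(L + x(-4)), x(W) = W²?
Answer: 20449/144 ≈ 142.01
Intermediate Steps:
m(L) = 1/(16 + L) (m(L) = 1/(L + (-4)²) = 1/(L + 16) = 1/(16 + L))
(m(-4) - 12)² = (1/(16 - 4) - 12)² = (1/12 - 12)² = (-143/12)² = 20449/144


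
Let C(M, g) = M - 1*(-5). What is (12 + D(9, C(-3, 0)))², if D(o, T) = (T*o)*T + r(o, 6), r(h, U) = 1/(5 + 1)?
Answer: 83521/36 ≈ 2320.0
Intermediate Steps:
C(M, g) = 5 + M (C(M, g) = M + 5 = 5 + M)
r(h, U) = ⅙ (r(h, U) = 1/6 = ⅙)
D(o, T) = ⅙ + o*T² (D(o, T) = (T*o)*T + ⅙ = o*T² + ⅙ = ⅙ + o*T²)
(12 + D(9, C(-3, 0)))² = (12 + (⅙ + 9*(5 - 3)²))² = (12 + (⅙ + 9*2²))² = (12 + (⅙ + 9*4))² = (12 + (⅙ + 36))² = (12 + 217/6)² = (289/6)² = 83521/36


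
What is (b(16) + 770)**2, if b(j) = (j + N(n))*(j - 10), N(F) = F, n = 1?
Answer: 760384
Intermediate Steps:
b(j) = (1 + j)*(-10 + j) (b(j) = (j + 1)*(j - 10) = (1 + j)*(-10 + j))
(b(16) + 770)**2 = ((-10 + 16**2 - 9*16) + 770)**2 = ((-10 + 256 - 144) + 770)**2 = (102 + 770)**2 = 872**2 = 760384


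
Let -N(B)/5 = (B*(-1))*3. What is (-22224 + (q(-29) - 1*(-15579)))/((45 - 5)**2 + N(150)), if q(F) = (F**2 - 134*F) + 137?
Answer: -1781/3850 ≈ -0.46260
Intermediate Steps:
N(B) = 15*B (N(B) = -5*B*(-1)*3 = -5*(-B)*3 = -(-15)*B = 15*B)
q(F) = 137 + F**2 - 134*F
(-22224 + (q(-29) - 1*(-15579)))/((45 - 5)**2 + N(150)) = (-22224 + ((137 + (-29)**2 - 134*(-29)) - 1*(-15579)))/((45 - 5)**2 + 15*150) = (-22224 + ((137 + 841 + 3886) + 15579))/(40**2 + 2250) = (-22224 + (4864 + 15579))/(1600 + 2250) = (-22224 + 20443)/3850 = -1781*1/3850 = -1781/3850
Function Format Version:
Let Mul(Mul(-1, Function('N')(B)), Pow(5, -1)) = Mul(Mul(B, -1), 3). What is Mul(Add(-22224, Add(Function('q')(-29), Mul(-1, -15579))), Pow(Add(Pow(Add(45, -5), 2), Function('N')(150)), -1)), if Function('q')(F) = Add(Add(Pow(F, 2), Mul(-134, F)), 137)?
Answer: Rational(-1781, 3850) ≈ -0.46260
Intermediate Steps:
Function('N')(B) = Mul(15, B) (Function('N')(B) = Mul(-5, Mul(Mul(B, -1), 3)) = Mul(-5, Mul(Mul(-1, B), 3)) = Mul(-5, Mul(-3, B)) = Mul(15, B))
Function('q')(F) = Add(137, Pow(F, 2), Mul(-134, F))
Mul(Add(-22224, Add(Function('q')(-29), Mul(-1, -15579))), Pow(Add(Pow(Add(45, -5), 2), Function('N')(150)), -1)) = Mul(Add(-22224, Add(Add(137, Pow(-29, 2), Mul(-134, -29)), Mul(-1, -15579))), Pow(Add(Pow(Add(45, -5), 2), Mul(15, 150)), -1)) = Mul(Add(-22224, Add(Add(137, 841, 3886), 15579)), Pow(Add(Pow(40, 2), 2250), -1)) = Mul(Add(-22224, Add(4864, 15579)), Pow(Add(1600, 2250), -1)) = Mul(Add(-22224, 20443), Pow(3850, -1)) = Mul(-1781, Rational(1, 3850)) = Rational(-1781, 3850)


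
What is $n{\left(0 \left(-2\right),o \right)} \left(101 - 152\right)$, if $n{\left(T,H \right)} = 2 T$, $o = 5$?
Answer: $0$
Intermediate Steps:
$n{\left(0 \left(-2\right),o \right)} \left(101 - 152\right) = 2 \cdot 0 \left(-2\right) \left(101 - 152\right) = 2 \cdot 0 \left(-51\right) = 0 \left(-51\right) = 0$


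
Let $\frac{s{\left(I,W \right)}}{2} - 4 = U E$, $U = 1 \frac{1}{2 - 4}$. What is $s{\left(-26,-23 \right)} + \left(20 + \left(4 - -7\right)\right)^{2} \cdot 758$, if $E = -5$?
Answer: $728451$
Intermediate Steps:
$U = - \frac{1}{2}$ ($U = 1 \frac{1}{-2} = 1 \left(- \frac{1}{2}\right) = - \frac{1}{2} \approx -0.5$)
$s{\left(I,W \right)} = 13$ ($s{\left(I,W \right)} = 8 + 2 \left(\left(- \frac{1}{2}\right) \left(-5\right)\right) = 8 + 2 \cdot \frac{5}{2} = 8 + 5 = 13$)
$s{\left(-26,-23 \right)} + \left(20 + \left(4 - -7\right)\right)^{2} \cdot 758 = 13 + \left(20 + \left(4 - -7\right)\right)^{2} \cdot 758 = 13 + \left(20 + \left(4 + 7\right)\right)^{2} \cdot 758 = 13 + \left(20 + 11\right)^{2} \cdot 758 = 13 + 31^{2} \cdot 758 = 13 + 961 \cdot 758 = 13 + 728438 = 728451$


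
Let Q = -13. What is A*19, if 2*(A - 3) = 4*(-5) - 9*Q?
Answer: 1957/2 ≈ 978.50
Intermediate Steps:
A = 103/2 (A = 3 + (4*(-5) - 9*(-13))/2 = 3 + (-20 + 117)/2 = 3 + (½)*97 = 3 + 97/2 = 103/2 ≈ 51.500)
A*19 = (103/2)*19 = 1957/2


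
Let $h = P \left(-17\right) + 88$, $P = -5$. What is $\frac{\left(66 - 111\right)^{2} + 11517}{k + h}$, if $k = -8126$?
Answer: $- \frac{4514}{2651} \approx -1.7028$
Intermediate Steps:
$h = 173$ ($h = \left(-5\right) \left(-17\right) + 88 = 85 + 88 = 173$)
$\frac{\left(66 - 111\right)^{2} + 11517}{k + h} = \frac{\left(66 - 111\right)^{2} + 11517}{-8126 + 173} = \frac{\left(-45\right)^{2} + 11517}{-7953} = \left(2025 + 11517\right) \left(- \frac{1}{7953}\right) = 13542 \left(- \frac{1}{7953}\right) = - \frac{4514}{2651}$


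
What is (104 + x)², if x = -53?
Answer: 2601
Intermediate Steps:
(104 + x)² = (104 - 53)² = 51² = 2601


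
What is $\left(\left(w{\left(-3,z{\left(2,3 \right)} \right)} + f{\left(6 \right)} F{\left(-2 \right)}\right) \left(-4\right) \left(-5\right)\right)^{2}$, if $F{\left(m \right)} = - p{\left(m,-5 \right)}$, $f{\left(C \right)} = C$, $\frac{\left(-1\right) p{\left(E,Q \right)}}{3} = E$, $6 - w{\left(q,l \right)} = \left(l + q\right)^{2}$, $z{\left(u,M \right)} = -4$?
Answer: $2496400$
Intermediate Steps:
$w{\left(q,l \right)} = 6 - \left(l + q\right)^{2}$
$p{\left(E,Q \right)} = - 3 E$
$F{\left(m \right)} = 3 m$ ($F{\left(m \right)} = - \left(-3\right) m = 3 m$)
$\left(\left(w{\left(-3,z{\left(2,3 \right)} \right)} + f{\left(6 \right)} F{\left(-2 \right)}\right) \left(-4\right) \left(-5\right)\right)^{2} = \left(\left(\left(6 - \left(-4 - 3\right)^{2}\right) + 6 \cdot 3 \left(-2\right)\right) \left(-4\right) \left(-5\right)\right)^{2} = \left(\left(\left(6 - \left(-7\right)^{2}\right) + 6 \left(-6\right)\right) \left(-4\right) \left(-5\right)\right)^{2} = \left(\left(\left(6 - 49\right) - 36\right) \left(-4\right) \left(-5\right)\right)^{2} = \left(\left(-43 - 36\right) \left(-4\right) \left(-5\right)\right)^{2} = \left(\left(-79\right) \left(-4\right) \left(-5\right)\right)^{2} = \left(316 \left(-5\right)\right)^{2} = \left(-1580\right)^{2} = 2496400$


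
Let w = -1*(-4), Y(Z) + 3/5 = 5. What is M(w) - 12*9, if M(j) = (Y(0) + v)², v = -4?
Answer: -2696/25 ≈ -107.84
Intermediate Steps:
Y(Z) = 22/5 (Y(Z) = -⅗ + 5 = 22/5)
w = 4
M(j) = 4/25 (M(j) = (22/5 - 4)² = (⅖)² = 4/25)
M(w) - 12*9 = 4/25 - 12*9 = 4/25 - 108 = -2696/25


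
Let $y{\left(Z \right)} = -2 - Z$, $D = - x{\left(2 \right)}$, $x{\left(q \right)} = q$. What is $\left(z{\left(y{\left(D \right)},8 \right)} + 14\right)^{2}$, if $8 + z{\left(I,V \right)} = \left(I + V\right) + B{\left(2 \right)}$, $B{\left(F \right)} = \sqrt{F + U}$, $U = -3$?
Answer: $\left(14 + i\right)^{2} \approx 195.0 + 28.0 i$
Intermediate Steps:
$D = -2$ ($D = \left(-1\right) 2 = -2$)
$B{\left(F \right)} = \sqrt{-3 + F}$ ($B{\left(F \right)} = \sqrt{F - 3} = \sqrt{-3 + F}$)
$z{\left(I,V \right)} = -8 + i + I + V$ ($z{\left(I,V \right)} = -8 + \left(\left(I + V\right) + \sqrt{-3 + 2}\right) = -8 + \left(\left(I + V\right) + \sqrt{-1}\right) = -8 + \left(\left(I + V\right) + i\right) = -8 + \left(i + I + V\right) = -8 + i + I + V$)
$\left(z{\left(y{\left(D \right)},8 \right)} + 14\right)^{2} = \left(\left(-8 + i - 0 + 8\right) + 14\right)^{2} = \left(\left(-8 + i + \left(-2 + 2\right) + 8\right) + 14\right)^{2} = \left(\left(-8 + i + 0 + 8\right) + 14\right)^{2} = \left(i + 14\right)^{2} = \left(14 + i\right)^{2}$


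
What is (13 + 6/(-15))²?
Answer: 3969/25 ≈ 158.76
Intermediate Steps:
(13 + 6/(-15))² = (13 + 6*(-1/15))² = (13 - ⅖)² = (63/5)² = 3969/25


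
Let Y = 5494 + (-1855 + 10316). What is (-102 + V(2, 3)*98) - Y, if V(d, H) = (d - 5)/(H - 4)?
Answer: -13763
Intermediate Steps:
V(d, H) = (-5 + d)/(-4 + H)
Y = 13955 (Y = 5494 + 8461 = 13955)
(-102 + V(2, 3)*98) - Y = (-102 + ((-5 + 2)/(-4 + 3))*98) - 1*13955 = (-102 + (-3/(-1))*98) - 13955 = (-102 - 1*(-3)*98) - 13955 = (-102 + 3*98) - 13955 = (-102 + 294) - 13955 = 192 - 13955 = -13763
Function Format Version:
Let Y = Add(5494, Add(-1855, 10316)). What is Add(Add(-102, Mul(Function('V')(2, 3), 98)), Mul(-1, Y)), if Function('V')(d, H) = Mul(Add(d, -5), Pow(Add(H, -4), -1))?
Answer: -13763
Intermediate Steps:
Function('V')(d, H) = Mul(Pow(Add(-4, H), -1), Add(-5, d)) (Function('V')(d, H) = Mul(Add(-5, d), Pow(Add(-4, H), -1)) = Mul(Pow(Add(-4, H), -1), Add(-5, d)))
Y = 13955 (Y = Add(5494, 8461) = 13955)
Add(Add(-102, Mul(Function('V')(2, 3), 98)), Mul(-1, Y)) = Add(Add(-102, Mul(Mul(Pow(Add(-4, 3), -1), Add(-5, 2)), 98)), Mul(-1, 13955)) = Add(Add(-102, Mul(Mul(Pow(-1, -1), -3), 98)), -13955) = Add(Add(-102, Mul(Mul(-1, -3), 98)), -13955) = Add(Add(-102, Mul(3, 98)), -13955) = Add(Add(-102, 294), -13955) = Add(192, -13955) = -13763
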